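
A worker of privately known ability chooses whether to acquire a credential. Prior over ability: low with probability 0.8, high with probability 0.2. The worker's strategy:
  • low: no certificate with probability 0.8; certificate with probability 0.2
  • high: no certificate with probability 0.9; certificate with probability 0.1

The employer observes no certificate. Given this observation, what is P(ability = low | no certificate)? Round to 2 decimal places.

Apply Bayes' rule using the sender's strategy as the likelihood.
P(no certificate) = 0.8·0.8 + 0.2·0.9 = 0.82
P(low | no certificate) = (0.8·0.8) / 0.82 = 0.64 / 0.82 = 0.780488

0.78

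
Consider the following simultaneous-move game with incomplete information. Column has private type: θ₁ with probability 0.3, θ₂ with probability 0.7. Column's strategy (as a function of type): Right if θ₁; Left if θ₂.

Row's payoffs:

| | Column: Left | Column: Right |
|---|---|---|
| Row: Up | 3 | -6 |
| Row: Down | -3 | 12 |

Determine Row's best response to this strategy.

E[Up] = 0.3·(-6) + 0.7·(3) = 0.3
E[Down] = 0.3·(12) + 0.7·(-3) = 1.5
Best response: Down (1.5 is the largest).

Down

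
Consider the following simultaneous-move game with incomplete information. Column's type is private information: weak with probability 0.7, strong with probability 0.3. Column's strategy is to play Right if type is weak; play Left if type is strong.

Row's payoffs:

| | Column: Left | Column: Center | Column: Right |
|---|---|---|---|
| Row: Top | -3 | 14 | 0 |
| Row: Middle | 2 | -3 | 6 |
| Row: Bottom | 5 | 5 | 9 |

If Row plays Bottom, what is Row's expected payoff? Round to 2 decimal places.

7.80

E[Bottom] = 0.7·9 + 0.3·5 = 6.3 + 1.5 = 7.8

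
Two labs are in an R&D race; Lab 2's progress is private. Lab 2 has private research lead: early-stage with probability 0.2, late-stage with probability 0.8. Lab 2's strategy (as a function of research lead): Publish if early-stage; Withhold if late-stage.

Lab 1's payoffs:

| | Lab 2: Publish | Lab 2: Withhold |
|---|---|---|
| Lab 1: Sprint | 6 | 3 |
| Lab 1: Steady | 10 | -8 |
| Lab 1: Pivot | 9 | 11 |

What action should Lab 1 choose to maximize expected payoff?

Compute Lab 1's expected payoff for each action, taking the expectation over Lab 2's type.
E[Sprint] = 0.2·(6) + 0.8·(3) = 3.6
E[Steady] = 0.2·(10) + 0.8·(-8) = -4.4
E[Pivot] = 0.2·(9) + 0.8·(11) = 10.6
Best response: Pivot (10.6 is the largest).

Pivot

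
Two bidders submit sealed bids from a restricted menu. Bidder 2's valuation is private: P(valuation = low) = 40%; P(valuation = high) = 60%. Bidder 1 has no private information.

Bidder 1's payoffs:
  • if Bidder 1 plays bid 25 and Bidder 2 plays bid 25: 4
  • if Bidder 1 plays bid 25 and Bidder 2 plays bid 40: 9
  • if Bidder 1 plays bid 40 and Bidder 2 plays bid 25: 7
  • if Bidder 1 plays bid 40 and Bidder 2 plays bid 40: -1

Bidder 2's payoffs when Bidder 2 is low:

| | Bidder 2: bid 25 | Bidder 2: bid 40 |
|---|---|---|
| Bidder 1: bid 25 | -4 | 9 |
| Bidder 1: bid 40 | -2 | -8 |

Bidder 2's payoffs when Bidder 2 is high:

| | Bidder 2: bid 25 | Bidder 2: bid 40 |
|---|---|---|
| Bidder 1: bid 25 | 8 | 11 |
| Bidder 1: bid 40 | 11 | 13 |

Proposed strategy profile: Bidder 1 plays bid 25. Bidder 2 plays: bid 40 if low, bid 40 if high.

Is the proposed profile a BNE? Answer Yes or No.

Bidder 1 plays bid 25: E[bid 25] = 0.4·(9) + 0.6·(9) = 9; E[bid 40] = -1. Best-responding. ✓
Bidder 2 (valuation low), facing bid 25: bid 25 gives -4, bid 40 gives 9. Proposed bid 40 is best. ✓
Bidder 2 (valuation high), facing bid 25: bid 25 gives 8, bid 40 gives 11. Proposed bid 40 is best. ✓

Yes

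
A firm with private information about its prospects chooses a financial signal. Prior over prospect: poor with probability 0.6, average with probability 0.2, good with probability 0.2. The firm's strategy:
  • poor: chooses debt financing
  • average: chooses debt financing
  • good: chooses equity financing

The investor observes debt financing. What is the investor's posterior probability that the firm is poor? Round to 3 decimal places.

0.750

P(debt financing) = 0.6·1 + 0.2·1 + 0.2·0 = 0.8
P(poor | debt financing) = (0.6·1) / 0.8 = 0.6 / 0.8 = 0.75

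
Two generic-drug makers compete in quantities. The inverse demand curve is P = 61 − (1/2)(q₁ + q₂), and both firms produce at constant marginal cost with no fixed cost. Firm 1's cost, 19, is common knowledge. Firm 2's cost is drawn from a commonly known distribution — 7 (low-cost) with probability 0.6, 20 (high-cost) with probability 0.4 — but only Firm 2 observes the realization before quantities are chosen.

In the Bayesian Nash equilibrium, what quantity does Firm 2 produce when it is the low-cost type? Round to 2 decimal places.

42.27

Type-c best response for Firm 2: q₂(c) = (61 − c) − q₁/2.
Firm 1 maximizes expected profit; its first-order condition is 61 − q₁ − (1/2)E[q₂] − 19 = 0.
Substituting E[q₂] and solving: E[c₂] = 12.2, so q₁ = (61 − 2·19 + 12.2)/(3/2) = 23.4667.
q₂(low-cost) = (61 − 7 − (1/2)·23.4667) = 42.2667.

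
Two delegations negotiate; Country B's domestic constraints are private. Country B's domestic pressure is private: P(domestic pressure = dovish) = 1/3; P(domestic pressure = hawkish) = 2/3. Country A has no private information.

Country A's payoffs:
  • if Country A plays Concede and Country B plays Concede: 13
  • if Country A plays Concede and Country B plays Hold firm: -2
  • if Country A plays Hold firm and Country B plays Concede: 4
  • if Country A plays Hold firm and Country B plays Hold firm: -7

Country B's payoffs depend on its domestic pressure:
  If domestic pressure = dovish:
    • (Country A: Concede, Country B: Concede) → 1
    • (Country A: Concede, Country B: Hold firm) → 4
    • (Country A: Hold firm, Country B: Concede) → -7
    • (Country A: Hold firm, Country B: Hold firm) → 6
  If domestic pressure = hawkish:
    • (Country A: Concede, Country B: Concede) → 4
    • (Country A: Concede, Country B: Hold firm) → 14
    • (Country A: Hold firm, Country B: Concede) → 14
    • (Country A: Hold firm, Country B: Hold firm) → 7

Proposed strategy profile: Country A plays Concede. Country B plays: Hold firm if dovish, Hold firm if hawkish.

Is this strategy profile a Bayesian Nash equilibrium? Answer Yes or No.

Yes

A profile is a BNE iff every type of every player is best-responding given beliefs about the other side.
Country A plays Concede: E[Concede] = 1/3·(-2) + 2/3·(-2) = -2; E[Hold firm] = -7. Best-responding. ✓
Country B (domestic pressure dovish), facing Concede: Concede gives 1, Hold firm gives 4. Proposed Hold firm is best. ✓
Country B (domestic pressure hawkish), facing Concede: Concede gives 4, Hold firm gives 14. Proposed Hold firm is best. ✓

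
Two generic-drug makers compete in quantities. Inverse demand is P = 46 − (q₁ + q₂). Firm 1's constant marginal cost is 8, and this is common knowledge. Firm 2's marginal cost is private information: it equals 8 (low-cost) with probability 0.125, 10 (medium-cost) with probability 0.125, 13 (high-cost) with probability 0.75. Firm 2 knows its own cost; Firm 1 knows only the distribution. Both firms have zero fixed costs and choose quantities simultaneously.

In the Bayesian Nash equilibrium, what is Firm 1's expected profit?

Type-c best response for Firm 2: q₂(c) = (46 − c)/2 − q₁/2.
Firm 1 maximizes expected profit; its first-order condition is 46 − 2q₁ − E[q₂] − 8 = 0.
Substituting E[q₂] and solving: E[c₂] = 12, so q₁ = (46 − 2·8 + 12)/3 = 14.
E[P] = 46 − (q₁ + E[q₂]) = 22; Firm 1's expected profit = (E[P] − 8)·q₁ = (22 − 8)·14 = 196.

196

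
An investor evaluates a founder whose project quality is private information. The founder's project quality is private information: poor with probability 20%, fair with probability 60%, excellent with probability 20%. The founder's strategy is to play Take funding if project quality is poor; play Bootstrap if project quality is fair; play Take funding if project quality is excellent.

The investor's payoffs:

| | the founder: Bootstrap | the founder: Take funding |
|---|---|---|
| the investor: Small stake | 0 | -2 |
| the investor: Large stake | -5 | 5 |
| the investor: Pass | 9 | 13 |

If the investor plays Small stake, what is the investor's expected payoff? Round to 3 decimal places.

E[Small stake] = 0.2·(-2) + 0.6·0 + 0.2·(-2) = (-0.4) + 0 + (-0.4) = -0.8

-0.800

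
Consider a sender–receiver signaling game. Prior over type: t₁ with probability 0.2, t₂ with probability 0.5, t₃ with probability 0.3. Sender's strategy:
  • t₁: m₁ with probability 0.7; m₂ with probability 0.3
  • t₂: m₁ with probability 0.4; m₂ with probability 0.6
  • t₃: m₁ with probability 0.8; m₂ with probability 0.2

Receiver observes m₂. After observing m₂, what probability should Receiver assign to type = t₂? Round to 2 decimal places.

0.71

P(m₂) = 0.2·0.3 + 0.5·0.6 + 0.3·0.2 = 0.42
P(t₂ | m₂) = (0.5·0.6) / 0.42 = 0.3 / 0.42 = 0.714286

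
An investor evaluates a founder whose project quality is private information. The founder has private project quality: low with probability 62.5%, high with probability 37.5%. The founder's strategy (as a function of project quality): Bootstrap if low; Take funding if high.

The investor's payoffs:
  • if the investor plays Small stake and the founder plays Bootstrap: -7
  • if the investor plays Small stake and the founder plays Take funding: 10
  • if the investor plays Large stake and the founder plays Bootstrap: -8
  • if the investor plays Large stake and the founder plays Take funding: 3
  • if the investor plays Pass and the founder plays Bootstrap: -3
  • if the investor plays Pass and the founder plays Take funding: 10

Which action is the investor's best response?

E[Small stake] = 0.625·(-7) + 0.375·(10) = -0.625
E[Large stake] = 0.625·(-8) + 0.375·(3) = -3.875
E[Pass] = 0.625·(-3) + 0.375·(10) = 1.875
Best response: Pass (1.875 is the largest).

Pass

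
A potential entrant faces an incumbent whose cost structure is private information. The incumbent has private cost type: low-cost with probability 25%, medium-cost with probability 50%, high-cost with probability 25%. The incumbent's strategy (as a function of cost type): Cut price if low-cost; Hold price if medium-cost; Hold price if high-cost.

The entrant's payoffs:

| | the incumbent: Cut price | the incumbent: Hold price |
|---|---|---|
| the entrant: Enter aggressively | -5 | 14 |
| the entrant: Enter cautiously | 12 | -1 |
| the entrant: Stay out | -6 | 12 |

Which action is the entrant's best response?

Enter aggressively

E[Enter aggressively] = 0.25·(-5) + 0.5·(14) + 0.25·(14) = 9.25
E[Enter cautiously] = 0.25·(12) + 0.5·(-1) + 0.25·(-1) = 2.25
E[Stay out] = 0.25·(-6) + 0.5·(12) + 0.25·(12) = 7.5
Best response: Enter aggressively (9.25 is the largest).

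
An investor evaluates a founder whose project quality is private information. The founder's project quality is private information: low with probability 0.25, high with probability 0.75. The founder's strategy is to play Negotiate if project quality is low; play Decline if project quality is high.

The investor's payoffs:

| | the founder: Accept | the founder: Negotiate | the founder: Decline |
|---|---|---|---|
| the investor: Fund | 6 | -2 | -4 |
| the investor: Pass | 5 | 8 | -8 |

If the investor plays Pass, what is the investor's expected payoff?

E[Pass] = 0.25·8 + 0.75·(-8) = 2 + (-6) = -4

-4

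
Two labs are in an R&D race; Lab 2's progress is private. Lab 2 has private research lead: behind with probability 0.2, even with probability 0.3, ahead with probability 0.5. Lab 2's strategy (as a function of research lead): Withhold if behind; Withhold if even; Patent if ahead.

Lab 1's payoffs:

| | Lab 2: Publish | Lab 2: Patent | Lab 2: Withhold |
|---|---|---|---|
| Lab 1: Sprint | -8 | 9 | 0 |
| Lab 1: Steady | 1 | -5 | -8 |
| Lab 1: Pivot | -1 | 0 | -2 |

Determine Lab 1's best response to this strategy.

Sprint

E[Sprint] = 0.2·(0) + 0.3·(0) + 0.5·(9) = 4.5
E[Steady] = 0.2·(-8) + 0.3·(-8) + 0.5·(-5) = -6.5
E[Pivot] = 0.2·(-2) + 0.3·(-2) + 0.5·(0) = -1
Best response: Sprint (4.5 is the largest).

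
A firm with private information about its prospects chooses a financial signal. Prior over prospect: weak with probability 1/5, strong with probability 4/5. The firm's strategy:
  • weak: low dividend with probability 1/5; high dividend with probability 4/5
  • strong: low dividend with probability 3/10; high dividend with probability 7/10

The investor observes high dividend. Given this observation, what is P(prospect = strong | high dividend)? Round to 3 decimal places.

Apply Bayes' rule using the sender's strategy as the likelihood.
P(high dividend) = (1/5)·(4/5) + (4/5)·(7/10) = 18/25
P(strong | high dividend) = ((4/5)·(7/10)) / (18/25) = (14/25) / (18/25) = 7/9

0.778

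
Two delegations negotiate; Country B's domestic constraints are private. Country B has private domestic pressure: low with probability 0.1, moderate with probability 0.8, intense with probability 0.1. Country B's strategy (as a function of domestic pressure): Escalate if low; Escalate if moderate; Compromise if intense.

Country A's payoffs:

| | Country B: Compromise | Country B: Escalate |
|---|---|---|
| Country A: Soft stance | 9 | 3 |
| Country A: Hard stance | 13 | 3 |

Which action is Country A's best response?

Hard stance

Compute Country A's expected payoff for each action, taking the expectation over Country B's type.
E[Soft stance] = 0.1·(3) + 0.8·(3) + 0.1·(9) = 3.6
E[Hard stance] = 0.1·(3) + 0.8·(3) + 0.1·(13) = 4
Best response: Hard stance (4 is the largest).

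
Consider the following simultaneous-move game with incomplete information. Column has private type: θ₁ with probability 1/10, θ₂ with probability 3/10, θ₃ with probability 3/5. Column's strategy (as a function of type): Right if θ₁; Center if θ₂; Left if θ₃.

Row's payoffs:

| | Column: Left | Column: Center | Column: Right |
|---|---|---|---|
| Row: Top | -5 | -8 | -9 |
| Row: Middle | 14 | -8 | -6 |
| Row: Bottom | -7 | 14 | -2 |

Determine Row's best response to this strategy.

E[Top] = 1/10·(-9) + 3/10·(-8) + 3/5·(-5) = -63/10
E[Middle] = 1/10·(-6) + 3/10·(-8) + 3/5·(14) = 27/5
E[Bottom] = 1/10·(-2) + 3/10·(14) + 3/5·(-7) = -1/5
Best response: Middle (27/5 is the largest).

Middle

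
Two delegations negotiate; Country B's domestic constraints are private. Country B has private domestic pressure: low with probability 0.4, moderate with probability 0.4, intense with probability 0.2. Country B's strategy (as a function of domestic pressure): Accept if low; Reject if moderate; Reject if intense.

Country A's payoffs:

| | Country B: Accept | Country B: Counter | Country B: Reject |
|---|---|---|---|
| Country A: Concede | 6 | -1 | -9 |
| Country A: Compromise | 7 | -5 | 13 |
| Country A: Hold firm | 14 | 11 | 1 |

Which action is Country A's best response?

E[Concede] = 0.4·(6) + 0.4·(-9) + 0.2·(-9) = -3
E[Compromise] = 0.4·(7) + 0.4·(13) + 0.2·(13) = 10.6
E[Hold firm] = 0.4·(14) + 0.4·(1) + 0.2·(1) = 6.2
Best response: Compromise (10.6 is the largest).

Compromise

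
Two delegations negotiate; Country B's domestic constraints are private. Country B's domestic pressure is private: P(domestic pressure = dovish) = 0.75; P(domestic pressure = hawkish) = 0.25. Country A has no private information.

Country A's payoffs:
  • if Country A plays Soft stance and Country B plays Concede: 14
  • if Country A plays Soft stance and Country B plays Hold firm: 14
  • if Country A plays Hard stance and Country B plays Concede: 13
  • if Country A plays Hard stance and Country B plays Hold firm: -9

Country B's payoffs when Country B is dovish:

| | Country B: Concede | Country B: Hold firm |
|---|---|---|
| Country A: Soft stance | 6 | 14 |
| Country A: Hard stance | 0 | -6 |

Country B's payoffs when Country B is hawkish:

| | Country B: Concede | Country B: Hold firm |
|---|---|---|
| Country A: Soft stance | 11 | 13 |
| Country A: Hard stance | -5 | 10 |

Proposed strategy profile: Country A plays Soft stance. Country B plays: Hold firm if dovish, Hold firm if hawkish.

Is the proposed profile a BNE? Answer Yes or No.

A profile is a BNE iff every type of every player is best-responding given beliefs about the other side.
Country A plays Soft stance: E[Soft stance] = 0.75·(14) + 0.25·(14) = 14; E[Hard stance] = -9. Best-responding. ✓
Country B (domestic pressure dovish), facing Soft stance: Concede gives 6, Hold firm gives 14. Proposed Hold firm is best. ✓
Country B (domestic pressure hawkish), facing Soft stance: Concede gives 11, Hold firm gives 13. Proposed Hold firm is best. ✓

Yes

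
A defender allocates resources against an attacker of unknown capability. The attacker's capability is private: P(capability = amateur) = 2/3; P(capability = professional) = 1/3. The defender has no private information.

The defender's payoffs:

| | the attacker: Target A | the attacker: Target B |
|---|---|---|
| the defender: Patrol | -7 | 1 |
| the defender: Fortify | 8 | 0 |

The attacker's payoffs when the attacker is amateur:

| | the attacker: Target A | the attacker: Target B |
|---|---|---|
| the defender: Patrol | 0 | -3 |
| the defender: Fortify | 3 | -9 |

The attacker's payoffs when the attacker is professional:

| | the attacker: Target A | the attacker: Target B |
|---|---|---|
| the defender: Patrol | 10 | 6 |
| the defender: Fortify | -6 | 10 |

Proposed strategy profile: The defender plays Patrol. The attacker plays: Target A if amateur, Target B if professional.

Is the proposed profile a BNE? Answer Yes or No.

No

The defender plays Patrol: E[Patrol] = 2/3·(-7) + 1/3·(1) = -13/3; E[Fortify] = 16/3. Not best-responding. ✗
The attacker (capability amateur), facing Patrol: Target A gives 0, Target B gives -3. Proposed Target A is best. ✓
The attacker (capability professional), facing Patrol: Target A gives 10, Target B gives 6. Proposed Target B is not best — profitable deviation exists. ✗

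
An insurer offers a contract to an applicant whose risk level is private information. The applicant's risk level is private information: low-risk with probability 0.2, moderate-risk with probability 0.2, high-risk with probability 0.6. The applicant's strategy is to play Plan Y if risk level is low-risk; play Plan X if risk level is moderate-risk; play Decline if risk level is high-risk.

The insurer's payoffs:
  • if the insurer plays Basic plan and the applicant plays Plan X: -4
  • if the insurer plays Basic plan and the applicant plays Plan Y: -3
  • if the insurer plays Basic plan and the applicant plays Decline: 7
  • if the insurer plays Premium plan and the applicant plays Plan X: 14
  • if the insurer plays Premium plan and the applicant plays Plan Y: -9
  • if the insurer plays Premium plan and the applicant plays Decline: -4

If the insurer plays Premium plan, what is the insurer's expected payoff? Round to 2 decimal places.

E[Premium plan] = 0.2·(-9) + 0.2·14 + 0.6·(-4) = (-1.8) + 2.8 + (-2.4) = -1.4

-1.40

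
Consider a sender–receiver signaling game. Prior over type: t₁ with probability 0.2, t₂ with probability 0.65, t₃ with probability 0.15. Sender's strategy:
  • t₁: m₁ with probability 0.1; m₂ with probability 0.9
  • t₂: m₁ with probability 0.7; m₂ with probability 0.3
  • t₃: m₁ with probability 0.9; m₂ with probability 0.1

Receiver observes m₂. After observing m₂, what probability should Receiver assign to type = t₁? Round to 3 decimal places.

Apply Bayes' rule using the sender's strategy as the likelihood.
P(m₂) = 0.2·0.9 + 0.65·0.3 + 0.15·0.1 = 0.39
P(t₁ | m₂) = (0.2·0.9) / 0.39 = 0.18 / 0.39 = 0.461538

0.462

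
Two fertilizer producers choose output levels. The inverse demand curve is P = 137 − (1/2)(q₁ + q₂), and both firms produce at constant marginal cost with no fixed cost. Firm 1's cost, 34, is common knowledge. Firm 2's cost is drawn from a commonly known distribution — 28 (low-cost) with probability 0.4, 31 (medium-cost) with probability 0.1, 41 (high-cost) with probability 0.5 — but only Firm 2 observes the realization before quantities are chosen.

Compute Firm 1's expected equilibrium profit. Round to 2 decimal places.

2394.32

Type-c best response for Firm 2: q₂(c) = (137 − c) − q₁/2.
Firm 1 maximizes expected profit; its first-order condition is 137 − q₁ − (1/2)E[q₂] − 34 = 0.
Substituting E[q₂] and solving: E[c₂] = 34.8, so q₁ = (137 − 2·34 + 34.8)/(3/2) = 69.2.
E[P] = 137 − (1/2)·(q₁ + E[q₂]) = 68.6; Firm 1's expected profit = (E[P] − 34)·q₁ = (68.6 − 34)·69.2 = 2394.32.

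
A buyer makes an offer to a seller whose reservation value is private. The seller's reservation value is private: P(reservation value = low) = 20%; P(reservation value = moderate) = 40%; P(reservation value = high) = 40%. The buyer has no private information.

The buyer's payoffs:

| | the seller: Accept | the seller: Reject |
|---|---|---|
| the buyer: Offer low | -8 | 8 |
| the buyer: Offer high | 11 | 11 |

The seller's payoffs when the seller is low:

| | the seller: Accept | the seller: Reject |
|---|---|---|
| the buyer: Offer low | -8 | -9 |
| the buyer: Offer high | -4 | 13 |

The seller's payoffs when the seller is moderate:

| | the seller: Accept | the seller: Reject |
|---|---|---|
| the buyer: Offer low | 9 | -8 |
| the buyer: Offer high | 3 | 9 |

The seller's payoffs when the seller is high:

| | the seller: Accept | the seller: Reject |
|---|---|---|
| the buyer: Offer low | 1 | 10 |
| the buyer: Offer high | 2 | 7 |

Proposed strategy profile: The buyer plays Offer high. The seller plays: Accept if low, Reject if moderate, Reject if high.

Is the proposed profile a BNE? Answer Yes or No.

The buyer plays Offer high: E[Offer high] = 0.2·(11) + 0.4·(11) + 0.4·(11) = 11; E[Offer low] = 4.8. Best-responding. ✓
The seller (reservation value low), facing Offer high: Accept gives -4, Reject gives 13. Proposed Accept is not best — profitable deviation exists. ✗
The seller (reservation value moderate), facing Offer high: Accept gives 3, Reject gives 9. Proposed Reject is best. ✓
The seller (reservation value high), facing Offer high: Accept gives 2, Reject gives 7. Proposed Reject is best. ✓

No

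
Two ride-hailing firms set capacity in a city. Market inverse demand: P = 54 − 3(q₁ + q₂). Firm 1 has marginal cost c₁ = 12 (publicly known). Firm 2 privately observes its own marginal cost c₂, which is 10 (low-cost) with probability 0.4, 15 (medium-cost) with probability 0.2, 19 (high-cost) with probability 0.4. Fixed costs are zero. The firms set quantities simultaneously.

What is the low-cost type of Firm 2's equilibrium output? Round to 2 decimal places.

4.86

Each type of Firm 2 best-responds to q₁; Firm 1 best-responds to the expected q₂ over Firm 2's types.
Firm 2 with cost c maximizes (54 − 3(q₁+q₂) − c)·q₂, giving q₂(c) = (54 − c − 3q₁)/6.
E[c₂] = 0.4·10 + 0.2·15 + 0.4·19 = 14.6
Firm 1's FOC against E[q₂] yields q₁ = (54 − 2·12 + E[c₂])/9 = (54 − 24 + 14.6)/9 = 4.95556.
q₂(low-cost) = (54 − 10 − 3·4.95556)/6 = 4.85556.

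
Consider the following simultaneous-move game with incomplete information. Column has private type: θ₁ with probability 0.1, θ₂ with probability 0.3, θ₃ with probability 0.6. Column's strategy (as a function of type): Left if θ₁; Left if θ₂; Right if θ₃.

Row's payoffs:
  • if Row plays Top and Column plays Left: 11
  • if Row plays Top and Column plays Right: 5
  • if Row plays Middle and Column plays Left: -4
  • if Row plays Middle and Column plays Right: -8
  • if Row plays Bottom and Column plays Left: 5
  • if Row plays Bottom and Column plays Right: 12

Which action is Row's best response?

Bottom

E[Top] = 0.1·(11) + 0.3·(11) + 0.6·(5) = 7.4
E[Middle] = 0.1·(-4) + 0.3·(-4) + 0.6·(-8) = -6.4
E[Bottom] = 0.1·(5) + 0.3·(5) + 0.6·(12) = 9.2
Best response: Bottom (9.2 is the largest).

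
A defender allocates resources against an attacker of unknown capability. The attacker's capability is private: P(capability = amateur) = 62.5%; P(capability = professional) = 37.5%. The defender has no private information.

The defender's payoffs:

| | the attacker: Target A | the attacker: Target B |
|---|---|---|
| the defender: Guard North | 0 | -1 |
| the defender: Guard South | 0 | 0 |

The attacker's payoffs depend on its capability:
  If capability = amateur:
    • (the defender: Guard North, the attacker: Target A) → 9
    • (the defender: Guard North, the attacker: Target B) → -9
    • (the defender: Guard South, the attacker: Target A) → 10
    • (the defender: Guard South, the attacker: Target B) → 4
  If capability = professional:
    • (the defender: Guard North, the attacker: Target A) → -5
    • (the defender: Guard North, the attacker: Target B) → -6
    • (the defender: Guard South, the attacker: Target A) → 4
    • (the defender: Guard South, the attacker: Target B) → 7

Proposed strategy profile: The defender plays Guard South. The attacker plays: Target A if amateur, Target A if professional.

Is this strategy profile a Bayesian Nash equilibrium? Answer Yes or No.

The defender plays Guard South: E[Guard South] = 0.625·(0) + 0.375·(0) = 0; E[Guard North] = 0. Best-responding. ✓
The attacker (capability amateur), facing Guard South: Target A gives 10, Target B gives 4. Proposed Target A is best. ✓
The attacker (capability professional), facing Guard South: Target A gives 4, Target B gives 7. Proposed Target A is not best — profitable deviation exists. ✗

No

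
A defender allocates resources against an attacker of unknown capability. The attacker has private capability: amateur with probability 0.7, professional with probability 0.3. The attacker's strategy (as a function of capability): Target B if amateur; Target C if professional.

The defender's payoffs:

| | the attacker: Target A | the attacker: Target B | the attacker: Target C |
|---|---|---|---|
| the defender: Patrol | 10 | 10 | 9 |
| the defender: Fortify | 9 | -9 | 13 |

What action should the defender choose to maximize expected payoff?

Patrol

E[Patrol] = 0.7·(10) + 0.3·(9) = 9.7
E[Fortify] = 0.7·(-9) + 0.3·(13) = -2.4
Best response: Patrol (9.7 is the largest).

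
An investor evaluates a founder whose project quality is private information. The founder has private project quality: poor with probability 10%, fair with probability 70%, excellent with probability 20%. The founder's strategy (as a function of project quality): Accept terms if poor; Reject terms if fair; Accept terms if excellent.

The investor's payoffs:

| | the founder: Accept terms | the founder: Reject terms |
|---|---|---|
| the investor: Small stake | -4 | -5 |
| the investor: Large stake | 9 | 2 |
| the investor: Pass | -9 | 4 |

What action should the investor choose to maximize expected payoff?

Large stake

Compute the investor's expected payoff for each action, taking the expectation over the founder's type.
E[Small stake] = 0.1·(-4) + 0.7·(-5) + 0.2·(-4) = -4.7
E[Large stake] = 0.1·(9) + 0.7·(2) + 0.2·(9) = 4.1
E[Pass] = 0.1·(-9) + 0.7·(4) + 0.2·(-9) = 0.1
Best response: Large stake (4.1 is the largest).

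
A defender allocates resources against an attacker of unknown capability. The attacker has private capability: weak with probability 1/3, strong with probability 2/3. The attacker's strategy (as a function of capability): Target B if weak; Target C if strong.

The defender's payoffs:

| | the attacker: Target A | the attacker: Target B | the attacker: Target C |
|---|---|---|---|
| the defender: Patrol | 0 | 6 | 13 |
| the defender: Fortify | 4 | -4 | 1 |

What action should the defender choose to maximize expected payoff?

Patrol

Compute the defender's expected payoff for each action, taking the expectation over the attacker's type.
E[Patrol] = 1/3·(6) + 2/3·(13) = 32/3
E[Fortify] = 1/3·(-4) + 2/3·(1) = -2/3
Best response: Patrol (32/3 is the largest).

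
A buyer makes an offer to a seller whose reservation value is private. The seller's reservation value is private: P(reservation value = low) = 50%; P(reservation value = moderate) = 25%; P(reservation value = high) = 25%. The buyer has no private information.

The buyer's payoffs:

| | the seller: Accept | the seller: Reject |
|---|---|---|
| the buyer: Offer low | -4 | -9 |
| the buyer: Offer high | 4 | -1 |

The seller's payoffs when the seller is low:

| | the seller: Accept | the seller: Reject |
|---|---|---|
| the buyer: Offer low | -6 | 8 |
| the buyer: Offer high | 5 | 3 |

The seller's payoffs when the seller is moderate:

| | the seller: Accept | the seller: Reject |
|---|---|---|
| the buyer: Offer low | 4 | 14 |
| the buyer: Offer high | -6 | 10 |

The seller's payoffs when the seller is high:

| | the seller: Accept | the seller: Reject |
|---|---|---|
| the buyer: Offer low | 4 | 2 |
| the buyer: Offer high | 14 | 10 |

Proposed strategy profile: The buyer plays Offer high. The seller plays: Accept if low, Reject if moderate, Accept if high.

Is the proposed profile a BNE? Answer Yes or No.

Yes

The buyer plays Offer high: E[Offer high] = 0.5·(4) + 0.25·(-1) + 0.25·(4) = 2.75; E[Offer low] = -5.25. Best-responding. ✓
The seller (reservation value low), facing Offer high: Accept gives 5, Reject gives 3. Proposed Accept is best. ✓
The seller (reservation value moderate), facing Offer high: Accept gives -6, Reject gives 10. Proposed Reject is best. ✓
The seller (reservation value high), facing Offer high: Accept gives 14, Reject gives 10. Proposed Accept is best. ✓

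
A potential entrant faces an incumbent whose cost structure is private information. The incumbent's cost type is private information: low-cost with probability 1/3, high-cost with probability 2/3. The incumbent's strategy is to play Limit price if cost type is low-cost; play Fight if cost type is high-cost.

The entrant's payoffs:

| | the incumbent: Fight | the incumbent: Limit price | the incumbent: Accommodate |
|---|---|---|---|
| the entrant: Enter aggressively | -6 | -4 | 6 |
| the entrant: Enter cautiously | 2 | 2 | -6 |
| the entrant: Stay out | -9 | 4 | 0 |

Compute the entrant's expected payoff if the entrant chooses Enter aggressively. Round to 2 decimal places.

-5.33

E[Enter aggressively] = 1/3·(-4) + 2/3·(-6) = (-4/3) + (-4) = -16/3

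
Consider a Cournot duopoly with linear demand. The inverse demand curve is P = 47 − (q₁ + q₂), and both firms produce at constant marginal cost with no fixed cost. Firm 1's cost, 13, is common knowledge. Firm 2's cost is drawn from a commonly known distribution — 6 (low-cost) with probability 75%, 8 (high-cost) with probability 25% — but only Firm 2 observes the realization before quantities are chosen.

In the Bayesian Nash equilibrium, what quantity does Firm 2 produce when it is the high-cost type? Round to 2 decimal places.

14.92

Firm 2 with cost c maximizes (47 − (q₁+q₂) − c)·q₂, giving q₂(c) = (47 − c − q₁)/2.
E[c₂] = 0.75·6 + 0.25·8 = 6.5
Firm 1's FOC against E[q₂] yields q₁ = (47 − 2·13 + E[c₂])/3 = (47 − 26 + 6.5)/3 = 9.16667.
q₂(high-cost) = (47 − 8 − 9.16667)/2 = 14.9167.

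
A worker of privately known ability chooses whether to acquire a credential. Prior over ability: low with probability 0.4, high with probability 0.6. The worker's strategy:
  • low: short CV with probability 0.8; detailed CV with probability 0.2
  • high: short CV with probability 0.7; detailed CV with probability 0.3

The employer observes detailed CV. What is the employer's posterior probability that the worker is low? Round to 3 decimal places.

P(detailed CV) = 0.4·0.2 + 0.6·0.3 = 0.26
P(low | detailed CV) = (0.4·0.2) / 0.26 = 0.08 / 0.26 = 0.307692

0.308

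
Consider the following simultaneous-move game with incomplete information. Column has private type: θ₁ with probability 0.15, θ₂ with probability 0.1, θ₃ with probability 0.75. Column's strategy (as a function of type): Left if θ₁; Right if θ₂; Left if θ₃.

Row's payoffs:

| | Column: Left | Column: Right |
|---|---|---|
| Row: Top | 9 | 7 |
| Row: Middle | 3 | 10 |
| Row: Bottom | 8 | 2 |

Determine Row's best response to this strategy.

Top

Compute Row's expected payoff for each action, taking the expectation over Column's type.
E[Top] = 0.15·(9) + 0.1·(7) + 0.75·(9) = 8.8
E[Middle] = 0.15·(3) + 0.1·(10) + 0.75·(3) = 3.7
E[Bottom] = 0.15·(8) + 0.1·(2) + 0.75·(8) = 7.4
Best response: Top (8.8 is the largest).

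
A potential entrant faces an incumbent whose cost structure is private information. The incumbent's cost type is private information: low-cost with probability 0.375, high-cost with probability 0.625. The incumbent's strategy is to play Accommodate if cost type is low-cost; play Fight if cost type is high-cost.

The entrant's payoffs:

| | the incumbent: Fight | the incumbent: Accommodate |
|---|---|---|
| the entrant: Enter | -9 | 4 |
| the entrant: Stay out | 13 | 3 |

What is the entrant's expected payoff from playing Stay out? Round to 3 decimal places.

9.250

Take the expectation over the incumbent's cost type, weighting each type's action by its prior probability.
E[Stay out] = 0.375·3 + 0.625·13 = 1.125 + 8.125 = 9.25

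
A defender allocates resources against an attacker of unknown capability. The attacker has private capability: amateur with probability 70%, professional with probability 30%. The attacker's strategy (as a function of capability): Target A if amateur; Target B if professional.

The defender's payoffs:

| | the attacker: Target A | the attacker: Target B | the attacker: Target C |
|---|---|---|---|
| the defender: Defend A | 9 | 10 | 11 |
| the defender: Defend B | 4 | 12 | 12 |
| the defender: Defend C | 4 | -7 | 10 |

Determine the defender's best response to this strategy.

Defend A

E[Defend A] = 0.7·(9) + 0.3·(10) = 9.3
E[Defend B] = 0.7·(4) + 0.3·(12) = 6.4
E[Defend C] = 0.7·(4) + 0.3·(-7) = 0.7
Best response: Defend A (9.3 is the largest).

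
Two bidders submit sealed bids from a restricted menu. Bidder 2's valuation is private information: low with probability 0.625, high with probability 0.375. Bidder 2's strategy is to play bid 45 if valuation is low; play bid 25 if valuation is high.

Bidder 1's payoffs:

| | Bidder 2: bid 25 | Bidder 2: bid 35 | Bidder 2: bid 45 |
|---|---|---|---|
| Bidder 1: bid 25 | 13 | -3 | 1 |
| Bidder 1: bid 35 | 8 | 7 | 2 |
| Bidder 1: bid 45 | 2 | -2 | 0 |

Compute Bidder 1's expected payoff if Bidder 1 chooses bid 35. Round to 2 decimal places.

4.25

E[bid 35] = 0.625·2 + 0.375·8 = 1.25 + 3 = 4.25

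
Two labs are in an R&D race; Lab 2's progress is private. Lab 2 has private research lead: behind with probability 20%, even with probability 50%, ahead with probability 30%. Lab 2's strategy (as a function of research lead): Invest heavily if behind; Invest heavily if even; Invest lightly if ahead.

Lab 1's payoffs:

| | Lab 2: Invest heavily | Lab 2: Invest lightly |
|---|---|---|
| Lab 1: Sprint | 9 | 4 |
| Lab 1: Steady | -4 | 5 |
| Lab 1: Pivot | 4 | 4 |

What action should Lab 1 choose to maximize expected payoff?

Sprint

Compute Lab 1's expected payoff for each action, taking the expectation over Lab 2's type.
E[Sprint] = 0.2·(9) + 0.5·(9) + 0.3·(4) = 7.5
E[Steady] = 0.2·(-4) + 0.5·(-4) + 0.3·(5) = -1.3
E[Pivot] = 0.2·(4) + 0.5·(4) + 0.3·(4) = 4
Best response: Sprint (7.5 is the largest).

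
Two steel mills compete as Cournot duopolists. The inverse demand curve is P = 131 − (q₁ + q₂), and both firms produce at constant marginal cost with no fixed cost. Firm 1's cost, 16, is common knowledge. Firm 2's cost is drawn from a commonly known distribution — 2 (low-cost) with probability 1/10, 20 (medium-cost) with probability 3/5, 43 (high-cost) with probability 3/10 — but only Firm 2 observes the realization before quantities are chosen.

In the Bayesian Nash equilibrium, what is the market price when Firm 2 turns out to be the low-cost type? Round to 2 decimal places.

45.82

Type-c best response for Firm 2: q₂(c) = (131 − c)/2 − q₁/2.
Firm 1 maximizes expected profit; its first-order condition is 131 − 2q₁ − E[q₂] − 16 = 0.
Substituting E[q₂] and solving: E[c₂] = 25.1, so q₁ = (131 − 2·16 + 25.1)/3 = 41.3667.
q₂(low-cost) = 43.8167, so P = 131 − (41.3667 + 43.8167) = 45.8167.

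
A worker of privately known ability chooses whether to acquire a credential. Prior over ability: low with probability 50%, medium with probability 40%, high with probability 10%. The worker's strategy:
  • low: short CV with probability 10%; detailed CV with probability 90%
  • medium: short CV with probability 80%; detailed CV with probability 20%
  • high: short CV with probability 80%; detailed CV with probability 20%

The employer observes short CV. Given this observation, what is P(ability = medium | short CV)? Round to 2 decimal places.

P(short CV) = 0.5·0.1 + 0.4·0.8 + 0.1·0.8 = 0.45
P(medium | short CV) = (0.4·0.8) / 0.45 = 0.32 / 0.45 = 0.711111

0.71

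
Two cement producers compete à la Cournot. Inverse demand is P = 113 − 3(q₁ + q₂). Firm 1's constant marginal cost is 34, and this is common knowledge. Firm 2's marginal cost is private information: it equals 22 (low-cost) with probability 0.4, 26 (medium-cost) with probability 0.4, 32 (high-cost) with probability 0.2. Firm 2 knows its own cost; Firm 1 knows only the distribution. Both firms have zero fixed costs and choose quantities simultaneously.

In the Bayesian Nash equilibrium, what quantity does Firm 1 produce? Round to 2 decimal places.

7.84

Type-c best response for Firm 2: q₂(c) = (113 − c)/6 − q₁/2.
Firm 1 maximizes expected profit; its first-order condition is 113 − 6q₁ − 3E[q₂] − 34 = 0.
Substituting E[q₂] and solving: E[c₂] = 25.6, so q₁ = (113 − 2·34 + 25.6)/9 = 7.84444.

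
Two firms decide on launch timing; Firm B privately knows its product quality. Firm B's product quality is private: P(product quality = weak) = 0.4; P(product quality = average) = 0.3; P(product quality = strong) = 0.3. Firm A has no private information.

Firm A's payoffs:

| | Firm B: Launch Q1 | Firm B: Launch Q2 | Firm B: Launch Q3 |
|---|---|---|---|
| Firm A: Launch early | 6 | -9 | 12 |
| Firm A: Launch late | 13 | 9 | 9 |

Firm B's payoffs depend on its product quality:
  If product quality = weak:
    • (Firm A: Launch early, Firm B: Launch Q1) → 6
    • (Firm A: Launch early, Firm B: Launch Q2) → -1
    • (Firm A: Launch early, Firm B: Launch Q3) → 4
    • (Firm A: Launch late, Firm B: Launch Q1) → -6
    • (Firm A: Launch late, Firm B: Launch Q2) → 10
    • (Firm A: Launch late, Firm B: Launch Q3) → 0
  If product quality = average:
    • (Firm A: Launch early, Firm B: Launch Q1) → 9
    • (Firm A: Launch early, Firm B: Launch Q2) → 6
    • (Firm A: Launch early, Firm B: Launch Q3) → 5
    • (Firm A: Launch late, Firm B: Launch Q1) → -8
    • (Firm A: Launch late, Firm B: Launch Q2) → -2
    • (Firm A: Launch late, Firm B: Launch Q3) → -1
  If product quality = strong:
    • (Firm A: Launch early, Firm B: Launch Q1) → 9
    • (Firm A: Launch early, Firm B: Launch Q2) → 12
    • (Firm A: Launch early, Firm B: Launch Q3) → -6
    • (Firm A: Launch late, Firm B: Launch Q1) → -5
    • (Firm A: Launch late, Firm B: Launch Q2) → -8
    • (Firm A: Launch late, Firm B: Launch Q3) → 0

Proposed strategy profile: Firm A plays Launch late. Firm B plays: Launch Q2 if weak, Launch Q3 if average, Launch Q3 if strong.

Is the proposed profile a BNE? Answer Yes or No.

A profile is a BNE iff every type of every player is best-responding given beliefs about the other side.
Firm A plays Launch late: E[Launch late] = 0.4·(9) + 0.3·(9) + 0.3·(9) = 9; E[Launch early] = 3.6. Best-responding. ✓
Firm B (product quality weak), facing Launch late: Launch Q1 gives -6, Launch Q2 gives 10, Launch Q3 gives 0. Proposed Launch Q2 is best. ✓
Firm B (product quality average), facing Launch late: Launch Q1 gives -8, Launch Q2 gives -2, Launch Q3 gives -1. Proposed Launch Q3 is best. ✓
Firm B (product quality strong), facing Launch late: Launch Q1 gives -5, Launch Q2 gives -8, Launch Q3 gives 0. Proposed Launch Q3 is best. ✓

Yes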